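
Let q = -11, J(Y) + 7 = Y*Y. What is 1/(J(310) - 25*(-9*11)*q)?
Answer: 1/68868 ≈ 1.4521e-5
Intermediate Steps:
J(Y) = -7 + Y² (J(Y) = -7 + Y*Y = -7 + Y²)
1/(J(310) - 25*(-9*11)*q) = 1/((-7 + 310²) - 25*(-9*11)*(-11)) = 1/((-7 + 96100) - (-2475)*(-11)) = 1/(96093 - 25*1089) = 1/(96093 - 27225) = 1/68868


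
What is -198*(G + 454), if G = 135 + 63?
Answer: -129096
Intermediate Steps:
G = 198
-198*(G + 454) = -198*(198 + 454) = -198*652 = -129096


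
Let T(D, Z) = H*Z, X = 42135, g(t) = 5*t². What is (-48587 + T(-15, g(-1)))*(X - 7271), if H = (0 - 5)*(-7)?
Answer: -1687835968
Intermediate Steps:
H = 35 (H = -5*(-7) = 35)
T(D, Z) = 35*Z
(-48587 + T(-15, g(-1)))*(X - 7271) = (-48587 + 35*(5*(-1)²))*(42135 - 7271) = (-48587 + 35*(5*1))*34864 = (-48587 + 35*5)*34864 = (-48587 + 175)*34864 = -48412*34864 = -1687835968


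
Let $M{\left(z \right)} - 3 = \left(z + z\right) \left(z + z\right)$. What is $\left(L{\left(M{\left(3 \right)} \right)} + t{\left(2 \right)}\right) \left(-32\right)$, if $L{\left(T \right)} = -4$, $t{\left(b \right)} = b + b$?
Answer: $0$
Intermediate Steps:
$M{\left(z \right)} = 3 + 4 z^{2}$ ($M{\left(z \right)} = 3 + \left(z + z\right) \left(z + z\right) = 3 + 2 z 2 z = 3 + 4 z^{2}$)
$t{\left(b \right)} = 2 b$
$\left(L{\left(M{\left(3 \right)} \right)} + t{\left(2 \right)}\right) \left(-32\right) = \left(-4 + 2 \cdot 2\right) \left(-32\right) = \left(-4 + 4\right) \left(-32\right) = 0 \left(-32\right) = 0$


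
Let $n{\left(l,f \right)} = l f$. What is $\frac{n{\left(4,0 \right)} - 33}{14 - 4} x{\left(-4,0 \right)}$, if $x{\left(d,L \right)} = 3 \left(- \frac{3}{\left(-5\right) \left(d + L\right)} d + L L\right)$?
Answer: $- \frac{297}{50} \approx -5.94$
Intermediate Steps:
$x{\left(d,L \right)} = 3 L^{2} - \frac{9 d}{- 5 L - 5 d}$ ($x{\left(d,L \right)} = 3 \left(- \frac{3}{\left(-5\right) \left(L + d\right)} d + L^{2}\right) = 3 \left(- \frac{3}{- 5 L - 5 d} d + L^{2}\right) = 3 \left(- \frac{3 d}{- 5 L - 5 d} + L^{2}\right) = 3 \left(L^{2} - \frac{3 d}{- 5 L - 5 d}\right) = 3 L^{2} - \frac{9 d}{- 5 L - 5 d}$)
$n{\left(l,f \right)} = f l$
$\frac{n{\left(4,0 \right)} - 33}{14 - 4} x{\left(-4,0 \right)} = \frac{0 \cdot 4 - 33}{14 - 4} \frac{3 \cdot 0^{3} + \frac{9}{5} \left(-4\right) + 3 \left(-4\right) 0^{2}}{0 - 4} = \frac{0 - 33}{10} \frac{3 \cdot 0 - \frac{36}{5} + 3 \left(-4\right) 0}{-4} = \left(-33\right) \frac{1}{10} \left(- \frac{0 - \frac{36}{5} + 0}{4}\right) = - \frac{33 \left(\left(- \frac{1}{4}\right) \left(- \frac{36}{5}\right)\right)}{10} = \left(- \frac{33}{10}\right) \frac{9}{5} = - \frac{297}{50}$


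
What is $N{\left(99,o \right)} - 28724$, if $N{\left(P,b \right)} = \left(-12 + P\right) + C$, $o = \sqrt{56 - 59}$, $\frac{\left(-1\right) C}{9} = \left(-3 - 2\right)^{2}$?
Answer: $-28862$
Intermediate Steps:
$C = -225$ ($C = - 9 \left(-3 - 2\right)^{2} = - 9 \left(-5\right)^{2} = \left(-9\right) 25 = -225$)
$o = i \sqrt{3}$ ($o = \sqrt{-3} = i \sqrt{3} \approx 1.732 i$)
$N{\left(P,b \right)} = -237 + P$ ($N{\left(P,b \right)} = \left(-12 + P\right) - 225 = -237 + P$)
$N{\left(99,o \right)} - 28724 = \left(-237 + 99\right) - 28724 = -138 - 28724 = -28862$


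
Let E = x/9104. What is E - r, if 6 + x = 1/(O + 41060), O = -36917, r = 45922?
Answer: -1732080142841/37717872 ≈ -45922.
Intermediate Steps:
x = -24857/4143 (x = -6 + 1/(-36917 + 41060) = -6 + 1/4143 = -24857/4143 ≈ -5.9998)
E = -24857/37717872 (E = -24857/4143/9104 = -24857/4143*1/9104 = -24857/37717872 ≈ -0.00065902)
E - r = -24857/37717872 - 1*45922 = -24857/37717872 - 45922 = -1732080142841/37717872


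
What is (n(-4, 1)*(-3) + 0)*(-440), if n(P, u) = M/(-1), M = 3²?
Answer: -11880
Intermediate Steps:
M = 9
n(P, u) = -9 (n(P, u) = 9/(-1) = 9*(-1) = -9)
(n(-4, 1)*(-3) + 0)*(-440) = (-9*(-3) + 0)*(-440) = (27 + 0)*(-440) = 27*(-440) = -11880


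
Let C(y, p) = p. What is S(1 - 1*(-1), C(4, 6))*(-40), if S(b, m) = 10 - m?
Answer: -160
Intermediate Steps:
S(1 - 1*(-1), C(4, 6))*(-40) = (10 - 1*6)*(-40) = (10 - 6)*(-40) = 4*(-40) = -160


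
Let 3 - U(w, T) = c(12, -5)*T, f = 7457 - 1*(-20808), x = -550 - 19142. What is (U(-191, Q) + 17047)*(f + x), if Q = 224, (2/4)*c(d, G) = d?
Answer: 100081202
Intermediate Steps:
c(d, G) = 2*d
x = -19692
f = 28265 (f = 7457 + 20808 = 28265)
U(w, T) = 3 - 24*T (U(w, T) = 3 - 2*12*T = 3 - 24*T)
(U(-191, Q) + 17047)*(f + x) = ((3 - 24*224) + 17047)*(28265 - 19692) = ((3 - 5376) + 17047)*8573 = (-5373 + 17047)*8573 = 11674*8573 = 100081202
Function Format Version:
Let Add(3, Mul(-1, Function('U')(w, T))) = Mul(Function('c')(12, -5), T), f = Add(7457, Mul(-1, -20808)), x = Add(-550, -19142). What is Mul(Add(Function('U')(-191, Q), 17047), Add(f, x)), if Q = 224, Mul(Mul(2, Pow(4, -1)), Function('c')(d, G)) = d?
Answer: 100081202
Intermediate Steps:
Function('c')(d, G) = Mul(2, d)
x = -19692
f = 28265 (f = Add(7457, 20808) = 28265)
Function('U')(w, T) = Add(3, Mul(-24, T)) (Function('U')(w, T) = Add(3, Mul(-1, Mul(Mul(2, 12), T))) = Add(3, Mul(-1, Mul(24, T))) = Add(3, Mul(-24, T)))
Mul(Add(Function('U')(-191, Q), 17047), Add(f, x)) = Mul(Add(Add(3, Mul(-24, 224)), 17047), Add(28265, -19692)) = Mul(Add(Add(3, -5376), 17047), 8573) = Mul(Add(-5373, 17047), 8573) = Mul(11674, 8573) = 100081202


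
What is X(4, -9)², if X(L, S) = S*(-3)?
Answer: 729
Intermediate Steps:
X(L, S) = -3*S
X(4, -9)² = (-3*(-9))² = 27² = 729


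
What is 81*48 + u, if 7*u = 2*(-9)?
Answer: 27198/7 ≈ 3885.4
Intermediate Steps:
u = -18/7 (u = (2*(-9))/7 = (⅐)*(-18) = -18/7 ≈ -2.5714)
81*48 + u = 81*48 - 18/7 = 3888 - 18/7 = 27198/7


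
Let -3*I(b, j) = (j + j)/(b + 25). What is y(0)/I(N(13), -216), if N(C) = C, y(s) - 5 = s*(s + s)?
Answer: 95/72 ≈ 1.3194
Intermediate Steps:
y(s) = 5 + 2*s² (y(s) = 5 + s*(s + s) = 5 + s*(2*s) = 5 + 2*s²)
I(b, j) = -2*j/(3*(25 + b)) (I(b, j) = -(j + j)/(3*(b + 25)) = -2*j/(3*(25 + b)))
y(0)/I(N(13), -216) = (5 + 2*0²)/((-2*(-216)/(75 + 3*13))) = (5 + 2*0)/((-2*(-216)/(75 + 39))) = (5 + 0)/((-2*(-216)/114)) = 5/((-2*(-216)*1/114)) = 5/(72/19) = 5*(19/72) = 95/72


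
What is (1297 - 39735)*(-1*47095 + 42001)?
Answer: 195803172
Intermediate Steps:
(1297 - 39735)*(-1*47095 + 42001) = -38438*(-47095 + 42001) = -38438*(-5094) = 195803172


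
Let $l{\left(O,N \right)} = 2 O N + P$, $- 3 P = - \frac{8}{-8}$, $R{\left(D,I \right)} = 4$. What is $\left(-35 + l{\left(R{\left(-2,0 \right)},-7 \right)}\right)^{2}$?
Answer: $\frac{75076}{9} \approx 8341.8$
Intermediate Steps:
$P = - \frac{1}{3}$ ($P = - \frac{\left(-8\right) \frac{1}{-8}}{3} = - \frac{\left(-8\right) \left(- \frac{1}{8}\right)}{3} = \left(- \frac{1}{3}\right) 1 = - \frac{1}{3} \approx -0.33333$)
$l{\left(O,N \right)} = - \frac{1}{3} + 2 N O$ ($l{\left(O,N \right)} = 2 O N - \frac{1}{3} = 2 N O - \frac{1}{3} = - \frac{1}{3} + 2 N O$)
$\left(-35 + l{\left(R{\left(-2,0 \right)},-7 \right)}\right)^{2} = \left(-35 + \left(- \frac{1}{3} + 2 \left(-7\right) 4\right)\right)^{2} = \left(-35 - \frac{169}{3}\right)^{2} = \left(- \frac{274}{3}\right)^{2} = \frac{75076}{9}$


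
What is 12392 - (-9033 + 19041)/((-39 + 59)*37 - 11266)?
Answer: 65224100/5263 ≈ 12393.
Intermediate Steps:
12392 - (-9033 + 19041)/((-39 + 59)*37 - 11266) = 12392 - 10008/(20*37 - 11266) = 12392 - 10008/(740 - 11266) = 12392 - 10008/(-10526) = 12392 - 10008*(-1)/10526 = 12392 - 1*(-5004/5263) = 12392 + 5004/5263 = 65224100/5263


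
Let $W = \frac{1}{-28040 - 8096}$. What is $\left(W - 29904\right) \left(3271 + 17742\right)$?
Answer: $- \frac{22706877787285}{36136} \approx -6.2837 \cdot 10^{8}$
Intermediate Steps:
$W = - \frac{1}{36136}$ ($W = \frac{1}{-36136} = - \frac{1}{36136} \approx -2.7673 \cdot 10^{-5}$)
$\left(W - 29904\right) \left(3271 + 17742\right) = \left(- \frac{1}{36136} - 29904\right) \left(3271 + 17742\right) = \left(- \frac{1080610945}{36136}\right) 21013 = - \frac{22706877787285}{36136}$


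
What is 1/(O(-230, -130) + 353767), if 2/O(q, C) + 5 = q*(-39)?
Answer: 8965/3171521157 ≈ 2.8267e-6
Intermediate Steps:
O(q, C) = 2/(-5 - 39*q) (O(q, C) = 2/(-5 + q*(-39)) = 2/(-5 - 39*q))
1/(O(-230, -130) + 353767) = 1/(-2/(5 + 39*(-230)) + 353767) = 1/(-2/(5 - 8970) + 353767) = 1/(-2/(-8965) + 353767) = 1/(-2*(-1/8965) + 353767) = 1/(2/8965 + 353767) = 1/(3171521157/8965) = 8965/3171521157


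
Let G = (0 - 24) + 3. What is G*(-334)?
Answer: 7014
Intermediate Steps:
G = -21 (G = -24 + 3 = -21)
G*(-334) = -21*(-334) = 7014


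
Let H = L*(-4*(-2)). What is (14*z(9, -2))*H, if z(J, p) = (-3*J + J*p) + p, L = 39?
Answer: -205296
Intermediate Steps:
H = 312 (H = 39*(-4*(-2)) = 39*8 = 312)
z(J, p) = p - 3*J + J*p
(14*z(9, -2))*H = (14*(-2 - 3*9 + 9*(-2)))*312 = (14*(-2 - 27 - 18))*312 = (14*(-47))*312 = -658*312 = -205296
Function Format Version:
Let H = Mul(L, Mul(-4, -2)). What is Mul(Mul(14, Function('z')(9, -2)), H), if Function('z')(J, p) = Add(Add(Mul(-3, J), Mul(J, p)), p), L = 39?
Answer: -205296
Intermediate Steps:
H = 312 (H = Mul(39, Mul(-4, -2)) = Mul(39, 8) = 312)
Function('z')(J, p) = Add(p, Mul(-3, J), Mul(J, p))
Mul(Mul(14, Function('z')(9, -2)), H) = Mul(Mul(14, Add(-2, Mul(-3, 9), Mul(9, -2))), 312) = Mul(Mul(14, Add(-2, -27, -18)), 312) = Mul(Mul(14, -47), 312) = Mul(-658, 312) = -205296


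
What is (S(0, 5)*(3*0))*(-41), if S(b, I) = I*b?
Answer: 0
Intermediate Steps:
(S(0, 5)*(3*0))*(-41) = ((5*0)*(3*0))*(-41) = (0*0)*(-41) = 0*(-41) = 0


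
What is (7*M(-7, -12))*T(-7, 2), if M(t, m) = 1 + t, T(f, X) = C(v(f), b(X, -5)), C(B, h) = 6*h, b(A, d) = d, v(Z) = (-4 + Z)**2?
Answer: 1260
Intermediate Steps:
T(f, X) = -30 (T(f, X) = 6*(-5) = -30)
(7*M(-7, -12))*T(-7, 2) = (7*(1 - 7))*(-30) = (7*(-6))*(-30) = -42*(-30) = 1260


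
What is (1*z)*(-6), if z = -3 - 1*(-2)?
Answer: 6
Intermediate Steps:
z = -1 (z = -3 + 2 = -1)
(1*z)*(-6) = (1*(-1))*(-6) = -1*(-6) = 6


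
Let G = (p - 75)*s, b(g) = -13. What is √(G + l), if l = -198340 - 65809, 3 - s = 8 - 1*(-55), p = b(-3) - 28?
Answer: I*√257189 ≈ 507.14*I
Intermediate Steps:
p = -41 (p = -13 - 28 = -41)
s = -60 (s = 3 - (8 - 1*(-55)) = 3 - (8 + 55) = 3 - 1*63 = 3 - 63 = -60)
l = -264149
G = 6960 (G = (-41 - 75)*(-60) = -116*(-60) = 6960)
√(G + l) = √(6960 - 264149) = √(-257189) = I*√257189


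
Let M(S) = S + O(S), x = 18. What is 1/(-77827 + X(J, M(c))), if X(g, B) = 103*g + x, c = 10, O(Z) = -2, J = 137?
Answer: -1/63698 ≈ -1.5699e-5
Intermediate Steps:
M(S) = -2 + S (M(S) = S - 2 = -2 + S)
X(g, B) = 18 + 103*g (X(g, B) = 103*g + 18 = 18 + 103*g)
1/(-77827 + X(J, M(c))) = 1/(-77827 + (18 + 103*137)) = 1/(-77827 + (18 + 14111)) = 1/(-77827 + 14129) = 1/(-63698) = -1/63698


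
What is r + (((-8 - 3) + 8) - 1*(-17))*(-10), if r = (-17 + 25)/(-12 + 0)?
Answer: -422/3 ≈ -140.67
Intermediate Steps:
r = -⅔ (r = 8/(-12) = 8*(-1/12) = -⅔ ≈ -0.66667)
r + (((-8 - 3) + 8) - 1*(-17))*(-10) = -⅔ + (((-8 - 3) + 8) - 1*(-17))*(-10) = -⅔ + ((-11 + 8) + 17)*(-10) = -⅔ + (-3 + 17)*(-10) = -⅔ + 14*(-10) = -⅔ - 140 = -422/3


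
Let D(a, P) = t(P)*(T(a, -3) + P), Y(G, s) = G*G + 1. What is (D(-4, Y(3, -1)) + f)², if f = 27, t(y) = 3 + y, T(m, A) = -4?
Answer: 11025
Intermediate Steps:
Y(G, s) = 1 + G² (Y(G, s) = G² + 1 = 1 + G²)
D(a, P) = (-4 + P)*(3 + P) (D(a, P) = (3 + P)*(-4 + P) = (-4 + P)*(3 + P))
(D(-4, Y(3, -1)) + f)² = ((-4 + (1 + 3²))*(3 + (1 + 3²)) + 27)² = ((-4 + (1 + 9))*(3 + (1 + 9)) + 27)² = ((-4 + 10)*(3 + 10) + 27)² = (6*13 + 27)² = (78 + 27)² = 105² = 11025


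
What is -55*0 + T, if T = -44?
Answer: -44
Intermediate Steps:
-55*0 + T = -55*0 - 44 = 0 - 44 = -44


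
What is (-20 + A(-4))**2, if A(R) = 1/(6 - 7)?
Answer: 441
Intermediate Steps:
A(R) = -1 (A(R) = 1/(-1) = -1)
(-20 + A(-4))**2 = (-20 - 1)**2 = (-21)**2 = 441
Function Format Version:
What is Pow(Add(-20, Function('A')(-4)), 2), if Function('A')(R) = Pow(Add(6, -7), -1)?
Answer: 441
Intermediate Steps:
Function('A')(R) = -1 (Function('A')(R) = Pow(-1, -1) = -1)
Pow(Add(-20, Function('A')(-4)), 2) = Pow(Add(-20, -1), 2) = Pow(-21, 2) = 441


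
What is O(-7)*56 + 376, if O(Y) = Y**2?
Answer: 3120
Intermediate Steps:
O(-7)*56 + 376 = (-7)**2*56 + 376 = 49*56 + 376 = 2744 + 376 = 3120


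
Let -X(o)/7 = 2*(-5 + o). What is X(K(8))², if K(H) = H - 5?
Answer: 784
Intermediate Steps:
K(H) = -5 + H
X(o) = 70 - 14*o (X(o) = -14*(-5 + o) = -7*(-10 + 2*o) = 70 - 14*o)
X(K(8))² = (70 - 14*(-5 + 8))² = (70 - 14*3)² = (70 - 42)² = 28² = 784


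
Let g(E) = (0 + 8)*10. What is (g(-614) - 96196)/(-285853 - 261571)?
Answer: 24029/136856 ≈ 0.17558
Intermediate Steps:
g(E) = 80 (g(E) = 8*10 = 80)
(g(-614) - 96196)/(-285853 - 261571) = (80 - 96196)/(-285853 - 261571) = -96116/(-547424) = -96116*(-1/547424) = 24029/136856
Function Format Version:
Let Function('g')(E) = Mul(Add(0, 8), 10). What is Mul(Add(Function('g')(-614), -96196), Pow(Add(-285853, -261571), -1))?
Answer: Rational(24029, 136856) ≈ 0.17558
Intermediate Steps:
Function('g')(E) = 80 (Function('g')(E) = Mul(8, 10) = 80)
Mul(Add(Function('g')(-614), -96196), Pow(Add(-285853, -261571), -1)) = Mul(Add(80, -96196), Pow(Add(-285853, -261571), -1)) = Mul(-96116, Pow(-547424, -1)) = Mul(-96116, Rational(-1, 547424)) = Rational(24029, 136856)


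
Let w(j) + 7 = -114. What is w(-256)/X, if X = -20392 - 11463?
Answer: 121/31855 ≈ 0.0037985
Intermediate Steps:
X = -31855
w(j) = -121 (w(j) = -7 - 114 = -121)
w(-256)/X = -121/(-31855) = -121*(-1/31855) = 121/31855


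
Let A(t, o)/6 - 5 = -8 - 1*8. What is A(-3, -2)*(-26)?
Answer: 1716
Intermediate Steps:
A(t, o) = -66 (A(t, o) = 30 + 6*(-8 - 1*8) = 30 + 6*(-8 - 8) = 30 + 6*(-16) = 30 - 96 = -66)
A(-3, -2)*(-26) = -66*(-26) = 1716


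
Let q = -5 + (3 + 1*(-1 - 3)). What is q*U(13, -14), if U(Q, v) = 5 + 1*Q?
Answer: -108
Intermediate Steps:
U(Q, v) = 5 + Q
q = -6 (q = -5 + (3 + 1*(-4)) = -5 + (3 - 4) = -5 - 1 = -6)
q*U(13, -14) = -6*(5 + 13) = -6*18 = -108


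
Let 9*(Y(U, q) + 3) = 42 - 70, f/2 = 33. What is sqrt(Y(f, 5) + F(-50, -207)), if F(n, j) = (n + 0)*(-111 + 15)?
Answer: sqrt(43145)/3 ≈ 69.238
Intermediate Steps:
f = 66 (f = 2*33 = 66)
F(n, j) = -96*n (F(n, j) = n*(-96) = -96*n)
Y(U, q) = -55/9 (Y(U, q) = -3 + (42 - 70)/9 = -3 + (1/9)*(-28) = -3 - 28/9 = -55/9)
sqrt(Y(f, 5) + F(-50, -207)) = sqrt(-55/9 - 96*(-50)) = sqrt(-55/9 + 4800) = sqrt(43145/9) = sqrt(43145)/3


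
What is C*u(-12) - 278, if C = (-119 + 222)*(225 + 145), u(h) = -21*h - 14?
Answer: 9069902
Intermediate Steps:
u(h) = -14 - 21*h
C = 38110 (C = 103*370 = 38110)
C*u(-12) - 278 = 38110*(-14 - 21*(-12)) - 278 = 38110*(-14 + 252) - 278 = 38110*238 - 278 = 9070180 - 278 = 9069902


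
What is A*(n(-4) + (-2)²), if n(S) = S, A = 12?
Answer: 0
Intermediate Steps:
A*(n(-4) + (-2)²) = 12*(-4 + (-2)²) = 12*(-4 + 4) = 12*0 = 0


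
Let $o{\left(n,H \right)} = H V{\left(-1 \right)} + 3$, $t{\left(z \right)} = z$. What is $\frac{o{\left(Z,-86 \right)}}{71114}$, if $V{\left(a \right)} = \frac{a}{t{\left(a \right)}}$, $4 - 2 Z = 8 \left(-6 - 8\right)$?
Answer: $- \frac{83}{71114} \approx -0.0011671$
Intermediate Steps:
$Z = 58$ ($Z = 2 - \frac{8 \left(-6 - 8\right)}{2} = 2 - \frac{8 \left(-14\right)}{2} = 2 - -56 = 2 + 56 = 58$)
$V{\left(a \right)} = 1$ ($V{\left(a \right)} = \frac{a}{a} = 1$)
$o{\left(n,H \right)} = 3 + H$ ($o{\left(n,H \right)} = H 1 + 3 = H + 3 = 3 + H$)
$\frac{o{\left(Z,-86 \right)}}{71114} = \frac{3 - 86}{71114} = \left(-83\right) \frac{1}{71114} = - \frac{83}{71114}$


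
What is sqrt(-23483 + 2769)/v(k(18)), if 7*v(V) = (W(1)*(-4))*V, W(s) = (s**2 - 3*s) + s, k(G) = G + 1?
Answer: 7*I*sqrt(20714)/76 ≈ 13.256*I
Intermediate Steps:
k(G) = 1 + G
W(s) = s**2 - 2*s
v(V) = 4*V/7 (v(V) = (((1*(-2 + 1))*(-4))*V)/7 = (((1*(-1))*(-4))*V)/7 = ((-1*(-4))*V)/7 = (4*V)/7 = 4*V/7)
sqrt(-23483 + 2769)/v(k(18)) = sqrt(-23483 + 2769)/((4*(1 + 18)/7)) = sqrt(-20714)/(((4/7)*19)) = (I*sqrt(20714))/(76/7) = (I*sqrt(20714))*(7/76) = 7*I*sqrt(20714)/76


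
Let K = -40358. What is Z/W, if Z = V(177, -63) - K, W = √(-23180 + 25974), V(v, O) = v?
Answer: 3685*√2794/254 ≈ 766.86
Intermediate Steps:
W = √2794 ≈ 52.858
Z = 40535 (Z = 177 - 1*(-40358) = 177 + 40358 = 40535)
Z/W = 40535/(√2794) = 40535*(√2794/2794) = 3685*√2794/254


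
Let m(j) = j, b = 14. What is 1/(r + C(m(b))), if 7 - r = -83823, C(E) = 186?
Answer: 1/84016 ≈ 1.1902e-5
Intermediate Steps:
r = 83830 (r = 7 - 1*(-83823) = 7 + 83823 = 83830)
1/(r + C(m(b))) = 1/(83830 + 186) = 1/84016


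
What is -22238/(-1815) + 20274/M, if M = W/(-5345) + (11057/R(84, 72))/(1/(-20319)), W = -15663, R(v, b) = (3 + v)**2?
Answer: 135554278685429/11716776800520 ≈ 11.569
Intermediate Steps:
M = -400242513296/13485435 (M = -15663/(-5345) + (11057/((3 + 84)**2))/(1/(-20319)) = -15663*(-1/5345) + (11057/(87**2))/(-1/20319) = 15663/5345 + (11057/7569)*(-20319) = 15663/5345 - 74889061/2523 = -400242513296/13485435 ≈ -29680.)
-22238/(-1815) + 20274/M = -22238/(-1815) + 20274/(-400242513296/13485435) = -22238*(-1/1815) + 20274*(-13485435/400242513296) = 22238/1815 - 4409737245/6455524408 = 135554278685429/11716776800520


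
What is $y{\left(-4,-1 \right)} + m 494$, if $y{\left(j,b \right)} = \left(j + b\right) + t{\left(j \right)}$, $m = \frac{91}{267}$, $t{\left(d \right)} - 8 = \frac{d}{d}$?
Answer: $\frac{46022}{267} \approx 172.37$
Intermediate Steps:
$t{\left(d \right)} = 9$ ($t{\left(d \right)} = 8 + \frac{d}{d} = 8 + 1 = 9$)
$m = \frac{91}{267}$ ($m = 91 \cdot \frac{1}{267} = \frac{91}{267} \approx 0.34082$)
$y{\left(j,b \right)} = 9 + b + j$ ($y{\left(j,b \right)} = \left(j + b\right) + 9 = \left(b + j\right) + 9 = 9 + b + j$)
$y{\left(-4,-1 \right)} + m 494 = \left(9 - 1 - 4\right) + \frac{91}{267} \cdot 494 = 4 + \frac{44954}{267} = \frac{46022}{267}$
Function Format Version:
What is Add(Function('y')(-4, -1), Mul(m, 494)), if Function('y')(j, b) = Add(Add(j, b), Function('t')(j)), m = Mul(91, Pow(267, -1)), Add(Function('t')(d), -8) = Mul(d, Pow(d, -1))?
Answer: Rational(46022, 267) ≈ 172.37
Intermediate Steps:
Function('t')(d) = 9 (Function('t')(d) = Add(8, Mul(d, Pow(d, -1))) = Add(8, 1) = 9)
m = Rational(91, 267) (m = Mul(91, Rational(1, 267)) = Rational(91, 267) ≈ 0.34082)
Function('y')(j, b) = Add(9, b, j) (Function('y')(j, b) = Add(Add(j, b), 9) = Add(Add(b, j), 9) = Add(9, b, j))
Add(Function('y')(-4, -1), Mul(m, 494)) = Add(Add(9, -1, -4), Mul(Rational(91, 267), 494)) = Add(4, Rational(44954, 267)) = Rational(46022, 267)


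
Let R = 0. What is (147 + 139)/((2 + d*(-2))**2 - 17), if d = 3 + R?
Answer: -286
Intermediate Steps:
d = 3 (d = 3 + 0 = 3)
(147 + 139)/((2 + d*(-2))**2 - 17) = (147 + 139)/((2 + 3*(-2))**2 - 17) = 286/((2 - 6)**2 - 17) = 286/((-4)**2 - 17) = 286/(16 - 17) = 286/(-1) = 286*(-1) = -286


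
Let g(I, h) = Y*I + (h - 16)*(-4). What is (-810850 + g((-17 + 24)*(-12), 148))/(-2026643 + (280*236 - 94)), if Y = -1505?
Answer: 684958/1960657 ≈ 0.34935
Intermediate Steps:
g(I, h) = 64 - 1505*I - 4*h (g(I, h) = -1505*I + (h - 16)*(-4) = -1505*I + (-16 + h)*(-4) = -1505*I + (64 - 4*h) = 64 - 1505*I - 4*h)
(-810850 + g((-17 + 24)*(-12), 148))/(-2026643 + (280*236 - 94)) = (-810850 + (64 - 1505*(-17 + 24)*(-12) - 4*148))/(-2026643 + (280*236 - 94)) = (-810850 + (64 - 10535*(-12) - 592))/(-2026643 + (66080 - 94)) = (-810850 + (64 - 1505*(-84) - 592))/(-2026643 + 65986) = (-810850 + (64 + 126420 - 592))/(-1960657) = (-810850 + 125892)*(-1/1960657) = -684958*(-1/1960657) = 684958/1960657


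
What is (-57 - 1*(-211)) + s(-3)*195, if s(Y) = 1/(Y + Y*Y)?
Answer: 373/2 ≈ 186.50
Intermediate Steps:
s(Y) = 1/(Y + Y²)
(-57 - 1*(-211)) + s(-3)*195 = (-57 - 1*(-211)) + (1/((-3)*(1 - 3)))*195 = (-57 + 211) - ⅓/(-2)*195 = 154 - ⅓*(-½)*195 = 154 + (⅙)*195 = 154 + 65/2 = 373/2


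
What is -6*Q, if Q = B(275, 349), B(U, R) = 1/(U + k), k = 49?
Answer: -1/54 ≈ -0.018519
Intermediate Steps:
B(U, R) = 1/(49 + U) (B(U, R) = 1/(U + 49) = 1/(49 + U))
Q = 1/324 (Q = 1/(49 + 275) = 1/324 ≈ 0.0030864)
-6*Q = -6*1/324 = -1/54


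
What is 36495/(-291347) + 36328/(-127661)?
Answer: -802265369/1957560493 ≈ -0.40983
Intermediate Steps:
36495/(-291347) + 36328/(-127661) = 36495*(-1/291347) + 36328*(-1/127661) = -36495/291347 - 1912/6719 = -802265369/1957560493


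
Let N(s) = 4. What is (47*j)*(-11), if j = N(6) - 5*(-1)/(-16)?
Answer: -30503/16 ≈ -1906.4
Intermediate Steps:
j = 59/16 (j = 4 - 5*(-1)/(-16) = 4 + 5*(-1/16) = 4 - 5/16 = 59/16 ≈ 3.6875)
(47*j)*(-11) = (47*(59/16))*(-11) = (2773/16)*(-11) = -30503/16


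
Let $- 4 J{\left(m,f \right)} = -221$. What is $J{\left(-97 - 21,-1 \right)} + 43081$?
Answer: $\frac{172545}{4} \approx 43136.0$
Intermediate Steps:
$J{\left(m,f \right)} = \frac{221}{4}$ ($J{\left(m,f \right)} = \left(- \frac{1}{4}\right) \left(-221\right) = \frac{221}{4}$)
$J{\left(-97 - 21,-1 \right)} + 43081 = \frac{221}{4} + 43081 = \frac{172545}{4}$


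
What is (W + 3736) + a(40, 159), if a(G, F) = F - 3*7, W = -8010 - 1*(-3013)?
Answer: -1123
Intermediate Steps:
W = -4997 (W = -8010 + 3013 = -4997)
a(G, F) = -21 + F (a(G, F) = F - 21 = -21 + F)
(W + 3736) + a(40, 159) = (-4997 + 3736) + (-21 + 159) = -1261 + 138 = -1123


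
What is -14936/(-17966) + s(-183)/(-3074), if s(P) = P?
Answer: 24600521/27613742 ≈ 0.89088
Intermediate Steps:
-14936/(-17966) + s(-183)/(-3074) = -14936/(-17966) - 183/(-3074) = -14936*(-1/17966) - 183*(-1/3074) = 7468/8983 + 183/3074 = 24600521/27613742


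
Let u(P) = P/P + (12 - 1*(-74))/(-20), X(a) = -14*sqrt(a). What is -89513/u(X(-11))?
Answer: 895130/33 ≈ 27125.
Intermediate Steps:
u(P) = -33/10 (u(P) = 1 + (12 + 74)*(-1/20) = 1 + 86*(-1/20) = 1 - 43/10 = -33/10)
-89513/u(X(-11)) = -89513/(-33/10) = -89513*(-10/33) = 895130/33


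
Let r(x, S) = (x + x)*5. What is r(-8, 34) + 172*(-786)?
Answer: -135272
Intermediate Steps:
r(x, S) = 10*x (r(x, S) = (2*x)*5 = 10*x)
r(-8, 34) + 172*(-786) = 10*(-8) + 172*(-786) = -80 - 135192 = -135272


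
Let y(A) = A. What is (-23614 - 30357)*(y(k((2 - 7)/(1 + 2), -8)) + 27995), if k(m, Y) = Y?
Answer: -1510486377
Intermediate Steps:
(-23614 - 30357)*(y(k((2 - 7)/(1 + 2), -8)) + 27995) = (-23614 - 30357)*(-8 + 27995) = -53971*27987 = -1510486377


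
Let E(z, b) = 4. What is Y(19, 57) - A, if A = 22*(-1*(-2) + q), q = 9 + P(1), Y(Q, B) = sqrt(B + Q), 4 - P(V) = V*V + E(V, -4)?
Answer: -220 + 2*sqrt(19) ≈ -211.28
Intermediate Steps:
P(V) = -V**2 (P(V) = 4 - (V*V + 4) = 4 - (V**2 + 4) = 4 - (4 + V**2) = 4 + (-4 - V**2) = -V**2)
q = 8 (q = 9 - 1*1**2 = 9 - 1*1 = 9 - 1 = 8)
A = 220 (A = 22*(-1*(-2) + 8) = 22*(2 + 8) = 22*10 = 220)
Y(19, 57) - A = sqrt(57 + 19) - 1*220 = sqrt(76) - 220 = 2*sqrt(19) - 220 = -220 + 2*sqrt(19)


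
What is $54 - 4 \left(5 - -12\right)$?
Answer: $-14$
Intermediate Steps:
$54 - 4 \left(5 - -12\right) = 54 - 4 \left(5 + 12\right) = 54 - 68 = -14$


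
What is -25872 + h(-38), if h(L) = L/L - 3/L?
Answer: -983095/38 ≈ -25871.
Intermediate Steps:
h(L) = 1 - 3/L
-25872 + h(-38) = -25872 + (-3 - 38)/(-38) = -25872 - 1/38*(-41) = -25872 + 41/38 = -983095/38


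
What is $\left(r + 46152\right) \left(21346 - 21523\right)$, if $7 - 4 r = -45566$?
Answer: $- \frac{40742037}{4} \approx -1.0186 \cdot 10^{7}$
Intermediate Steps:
$r = \frac{45573}{4}$ ($r = \frac{7}{4} - - \frac{22783}{2} = \frac{7}{4} + \frac{22783}{2} = \frac{45573}{4} \approx 11393.0$)
$\left(r + 46152\right) \left(21346 - 21523\right) = \left(\frac{45573}{4} + 46152\right) \left(21346 - 21523\right) = \frac{230181}{4} \left(-177\right) = - \frac{40742037}{4}$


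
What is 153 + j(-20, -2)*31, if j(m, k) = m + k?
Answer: -529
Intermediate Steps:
j(m, k) = k + m
153 + j(-20, -2)*31 = 153 + (-2 - 20)*31 = 153 - 22*31 = 153 - 682 = -529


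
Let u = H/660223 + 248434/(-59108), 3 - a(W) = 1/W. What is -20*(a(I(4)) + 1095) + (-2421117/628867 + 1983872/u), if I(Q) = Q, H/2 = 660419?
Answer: -24936744030278768025186/27025480175170513 ≈ -9.2271e+5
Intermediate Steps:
H = 1320838 (H = 2*660419 = 1320838)
a(W) = 3 - 1/W
u = -42974874139/19512230542 (u = 1320838/660223 + 248434/(-59108) = 1320838*(1/660223) + 248434*(-1/59108) = 1320838/660223 - 124217/29554 = -42974874139/19512230542 ≈ -2.2025)
-20*(a(I(4)) + 1095) + (-2421117/628867 + 1983872/u) = -20*((3 - 1/4) + 1095) + (-2421117/628867 + 1983872/(-42974874139/19512230542)) = -20*((3 - 1*¼) + 1095) + (-2421117*1/628867 + 1983872*(-19512230542/42974874139)) = -20*((3 - ¼) + 1095) + (-2421117/628867 - 38709767829818624/42974874139) = -20*(11/4 + 1095) - 24343399613032899412271/27025480175170513 = -20*4391/4 - 24343399613032899412271/27025480175170513 = -21955 - 24343399613032899412271/27025480175170513 = -24936744030278768025186/27025480175170513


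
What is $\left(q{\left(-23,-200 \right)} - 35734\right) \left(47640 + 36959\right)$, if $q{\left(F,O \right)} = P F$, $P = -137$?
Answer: $-2756489217$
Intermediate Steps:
$q{\left(F,O \right)} = - 137 F$
$\left(q{\left(-23,-200 \right)} - 35734\right) \left(47640 + 36959\right) = \left(\left(-137\right) \left(-23\right) - 35734\right) \left(47640 + 36959\right) = \left(3151 - 35734\right) 84599 = \left(-32583\right) 84599 = -2756489217$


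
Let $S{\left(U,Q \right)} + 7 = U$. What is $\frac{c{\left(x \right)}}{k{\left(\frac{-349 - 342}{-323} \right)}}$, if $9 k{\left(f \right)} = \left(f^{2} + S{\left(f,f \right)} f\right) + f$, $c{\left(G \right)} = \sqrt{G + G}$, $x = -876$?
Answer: $- \frac{938961 i \sqrt{438}}{192098} \approx - 102.3 i$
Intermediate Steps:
$S{\left(U,Q \right)} = -7 + U$
$c{\left(G \right)} = \sqrt{2} \sqrt{G}$ ($c{\left(G \right)} = \sqrt{2 G} = \sqrt{2} \sqrt{G}$)
$k{\left(f \right)} = \frac{f}{9} + \frac{f^{2}}{9} + \frac{f \left(-7 + f\right)}{9}$ ($k{\left(f \right)} = \frac{\left(f^{2} + \left(-7 + f\right) f\right) + f}{9} = \frac{\left(f^{2} + f \left(-7 + f\right)\right) + f}{9} = \frac{f + f^{2} + f \left(-7 + f\right)}{9} = \frac{f}{9} + \frac{f^{2}}{9} + \frac{f \left(-7 + f\right)}{9}$)
$\frac{c{\left(x \right)}}{k{\left(\frac{-349 - 342}{-323} \right)}} = \frac{\sqrt{2} \sqrt{-876}}{\frac{2}{9} \frac{-349 - 342}{-323} \left(-3 + \frac{-349 - 342}{-323}\right)} = \frac{\sqrt{2} \cdot 2 i \sqrt{219}}{\frac{2}{9} \left(-349 - 342\right) \left(- \frac{1}{323}\right) \left(-3 + \left(-349 - 342\right) \left(- \frac{1}{323}\right)\right)} = \frac{2 i \sqrt{438}}{\frac{2}{9} \left(\left(-691\right) \left(- \frac{1}{323}\right)\right) \left(-3 - - \frac{691}{323}\right)} = \frac{2 i \sqrt{438}}{\frac{2}{9} \cdot \frac{691}{323} \left(-3 + \frac{691}{323}\right)} = \frac{2 i \sqrt{438}}{\frac{2}{9} \cdot \frac{691}{323} \left(- \frac{278}{323}\right)} = \frac{2 i \sqrt{438}}{- \frac{384196}{938961}} = 2 i \sqrt{438} \left(- \frac{938961}{384196}\right) = - \frac{938961 i \sqrt{438}}{192098}$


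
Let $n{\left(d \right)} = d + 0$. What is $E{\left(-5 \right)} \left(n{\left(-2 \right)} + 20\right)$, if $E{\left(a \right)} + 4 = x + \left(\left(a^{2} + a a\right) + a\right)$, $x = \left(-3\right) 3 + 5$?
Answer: $666$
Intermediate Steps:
$x = -4$ ($x = -9 + 5 = -4$)
$n{\left(d \right)} = d$
$E{\left(a \right)} = -8 + a + 2 a^{2}$ ($E{\left(a \right)} = -4 - \left(4 - a - a^{2} - a a\right) = -4 - \left(4 - a - 2 a^{2}\right) = -4 + \left(-4 + a + 2 a^{2}\right) = -8 + a + 2 a^{2}$)
$E{\left(-5 \right)} \left(n{\left(-2 \right)} + 20\right) = \left(-8 - 5 + 2 \left(-5\right)^{2}\right) \left(-2 + 20\right) = \left(-8 - 5 + 2 \cdot 25\right) 18 = \left(-8 - 5 + 50\right) 18 = 37 \cdot 18 = 666$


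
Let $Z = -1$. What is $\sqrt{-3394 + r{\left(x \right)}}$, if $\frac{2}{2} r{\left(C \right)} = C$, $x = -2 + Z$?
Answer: $i \sqrt{3397} \approx 58.284 i$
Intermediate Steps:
$x = -3$ ($x = -2 - 1 = -3$)
$r{\left(C \right)} = C$
$\sqrt{-3394 + r{\left(x \right)}} = \sqrt{-3394 - 3} = \sqrt{-3397} = i \sqrt{3397}$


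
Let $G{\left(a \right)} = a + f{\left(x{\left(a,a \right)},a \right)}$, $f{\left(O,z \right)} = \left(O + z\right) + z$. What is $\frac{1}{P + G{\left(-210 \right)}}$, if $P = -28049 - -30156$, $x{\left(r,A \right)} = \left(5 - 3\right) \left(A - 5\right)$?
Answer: $\frac{1}{1047} \approx 0.00095511$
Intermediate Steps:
$x{\left(r,A \right)} = -10 + 2 A$ ($x{\left(r,A \right)} = 2 \left(-5 + A\right) = -10 + 2 A$)
$f{\left(O,z \right)} = O + 2 z$
$G{\left(a \right)} = -10 + 5 a$ ($G{\left(a \right)} = a + \left(\left(-10 + 2 a\right) + 2 a\right) = a + \left(-10 + 4 a\right) = -10 + 5 a$)
$P = 2107$ ($P = -28049 + 30156 = 2107$)
$\frac{1}{P + G{\left(-210 \right)}} = \frac{1}{2107 + \left(-10 + 5 \left(-210\right)\right)} = \frac{1}{2107 - 1060} = \frac{1}{1047}$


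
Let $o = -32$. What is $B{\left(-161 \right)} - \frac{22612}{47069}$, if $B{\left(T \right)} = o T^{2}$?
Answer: $- \frac{39042440180}{47069} \approx -8.2947 \cdot 10^{5}$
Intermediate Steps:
$B{\left(T \right)} = - 32 T^{2}$
$B{\left(-161 \right)} - \frac{22612}{47069} = - 32 \left(-161\right)^{2} - \frac{22612}{47069} = \left(-32\right) 25921 - \frac{22612}{47069} = -829472 - \frac{22612}{47069} = - \frac{39042440180}{47069}$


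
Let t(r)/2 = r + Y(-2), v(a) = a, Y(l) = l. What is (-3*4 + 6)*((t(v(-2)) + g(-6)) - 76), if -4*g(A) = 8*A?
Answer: 432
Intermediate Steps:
g(A) = -2*A
t(r) = -4 + 2*r (t(r) = 2*(r - 2) = 2*(-2 + r) = -4 + 2*r)
(-3*4 + 6)*((t(v(-2)) + g(-6)) - 76) = (-3*4 + 6)*(((-4 + 2*(-2)) - 2*(-6)) - 76) = (-12 + 6)*(((-4 - 4) + 12) - 76) = -6*((-8 + 12) - 76) = -6*(4 - 76) = -6*(-72) = 432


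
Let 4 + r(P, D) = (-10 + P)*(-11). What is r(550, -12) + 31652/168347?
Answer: -1000622916/168347 ≈ -5943.8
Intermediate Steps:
r(P, D) = 106 - 11*P (r(P, D) = -4 + (-10 + P)*(-11) = -4 + (110 - 11*P) = 106 - 11*P)
r(550, -12) + 31652/168347 = (106 - 11*550) + 31652/168347 = (106 - 6050) + 31652*(1/168347) = -5944 + 31652/168347 = -1000622916/168347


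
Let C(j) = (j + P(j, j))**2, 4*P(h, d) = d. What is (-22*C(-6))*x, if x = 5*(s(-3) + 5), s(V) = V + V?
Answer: 12375/2 ≈ 6187.5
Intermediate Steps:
P(h, d) = d/4
s(V) = 2*V
C(j) = 25*j**2/16 (C(j) = (j + j/4)**2 = (5*j/4)**2 = 25*j**2/16)
x = -5 (x = 5*(2*(-3) + 5) = 5*(-6 + 5) = 5*(-1) = -5)
(-22*C(-6))*x = -275*(-6)**2/8*(-5) = -275*36/8*(-5) = -22*225/4*(-5) = -2475/2*(-5) = 12375/2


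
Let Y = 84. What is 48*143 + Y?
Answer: 6948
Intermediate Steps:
48*143 + Y = 48*143 + 84 = 6864 + 84 = 6948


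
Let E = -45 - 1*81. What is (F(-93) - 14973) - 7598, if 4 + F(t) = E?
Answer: -22701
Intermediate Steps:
E = -126 (E = -45 - 81 = -126)
F(t) = -130 (F(t) = -4 - 126 = -130)
(F(-93) - 14973) - 7598 = (-130 - 14973) - 7598 = -15103 - 7598 = -22701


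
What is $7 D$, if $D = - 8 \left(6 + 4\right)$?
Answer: $-560$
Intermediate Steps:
$D = -80$ ($D = \left(-8\right) 10 = -80$)
$7 D = 7 \left(-80\right) = -560$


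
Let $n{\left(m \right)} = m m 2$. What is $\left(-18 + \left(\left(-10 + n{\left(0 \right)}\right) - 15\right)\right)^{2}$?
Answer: $1849$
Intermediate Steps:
$n{\left(m \right)} = 2 m^{2}$ ($n{\left(m \right)} = m^{2} \cdot 2 = 2 m^{2}$)
$\left(-18 + \left(\left(-10 + n{\left(0 \right)}\right) - 15\right)\right)^{2} = \left(-18 - \left(25 + 0\right)\right)^{2} = \left(-18 + \left(\left(-10 + 2 \cdot 0\right) - 15\right)\right)^{2} = \left(-18 + \left(\left(-10 + 0\right) - 15\right)\right)^{2} = \left(-18 - 25\right)^{2} = \left(-43\right)^{2} = 1849$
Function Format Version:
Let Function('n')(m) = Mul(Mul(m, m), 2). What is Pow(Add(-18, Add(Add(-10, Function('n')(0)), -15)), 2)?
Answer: 1849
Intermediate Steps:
Function('n')(m) = Mul(2, Pow(m, 2)) (Function('n')(m) = Mul(Pow(m, 2), 2) = Mul(2, Pow(m, 2)))
Pow(Add(-18, Add(Add(-10, Function('n')(0)), -15)), 2) = Pow(Add(-18, Add(Add(-10, Mul(2, Pow(0, 2))), -15)), 2) = Pow(Add(-18, Add(Add(-10, Mul(2, 0)), -15)), 2) = Pow(Add(-18, Add(Add(-10, 0), -15)), 2) = Pow(Add(-18, Add(-10, -15)), 2) = Pow(Add(-18, -25), 2) = Pow(-43, 2) = 1849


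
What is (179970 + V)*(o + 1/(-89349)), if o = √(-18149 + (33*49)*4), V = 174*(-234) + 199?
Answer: -139453/89349 + 139453*I*√11681 ≈ -1.5608 + 1.5072e+7*I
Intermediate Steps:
V = -40517 (V = -40716 + 199 = -40517)
o = I*√11681 (o = √(-18149 + 1617*4) = √(-18149 + 6468) = √(-11681) = I*√11681 ≈ 108.08*I)
(179970 + V)*(o + 1/(-89349)) = (179970 - 40517)*(I*√11681 + 1/(-89349)) = 139453*(I*√11681 - 1/89349) = 139453*(-1/89349 + I*√11681) = -139453/89349 + 139453*I*√11681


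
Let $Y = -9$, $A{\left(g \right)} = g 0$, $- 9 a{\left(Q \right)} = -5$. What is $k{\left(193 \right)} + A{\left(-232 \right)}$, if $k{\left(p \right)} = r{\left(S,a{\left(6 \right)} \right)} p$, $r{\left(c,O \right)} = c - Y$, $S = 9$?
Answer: $3474$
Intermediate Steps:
$a{\left(Q \right)} = \frac{5}{9}$ ($a{\left(Q \right)} = \left(- \frac{1}{9}\right) \left(-5\right) = \frac{5}{9}$)
$A{\left(g \right)} = 0$
$r{\left(c,O \right)} = 9 + c$ ($r{\left(c,O \right)} = c - -9 = c + 9 = 9 + c$)
$k{\left(p \right)} = 18 p$ ($k{\left(p \right)} = \left(9 + 9\right) p = 18 p$)
$k{\left(193 \right)} + A{\left(-232 \right)} = 18 \cdot 193 + 0 = 3474 + 0 = 3474$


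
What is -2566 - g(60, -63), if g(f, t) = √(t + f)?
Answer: -2566 - I*√3 ≈ -2566.0 - 1.732*I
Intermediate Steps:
g(f, t) = √(f + t)
-2566 - g(60, -63) = -2566 - √(60 - 63) = -2566 - √(-3) = -2566 - I*√3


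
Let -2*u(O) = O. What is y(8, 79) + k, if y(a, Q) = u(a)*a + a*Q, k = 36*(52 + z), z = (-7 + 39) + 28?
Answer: 4632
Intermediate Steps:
z = 60 (z = 32 + 28 = 60)
u(O) = -O/2
k = 4032 (k = 36*(52 + 60) = 36*112 = 4032)
y(a, Q) = -a**2/2 + Q*a (y(a, Q) = (-a/2)*a + a*Q = -a**2/2 + Q*a)
y(8, 79) + k = (1/2)*8*(-1*8 + 2*79) + 4032 = (1/2)*8*(-8 + 158) + 4032 = (1/2)*8*150 + 4032 = 600 + 4032 = 4632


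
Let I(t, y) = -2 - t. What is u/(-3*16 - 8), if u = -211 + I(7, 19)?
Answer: 55/14 ≈ 3.9286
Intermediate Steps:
u = -220 (u = -211 + (-2 - 1*7) = -211 + (-2 - 7) = -211 - 9 = -220)
u/(-3*16 - 8) = -220/(-3*16 - 8) = -220/(-48 - 8) = -220/(-56) = -220*(-1/56) = 55/14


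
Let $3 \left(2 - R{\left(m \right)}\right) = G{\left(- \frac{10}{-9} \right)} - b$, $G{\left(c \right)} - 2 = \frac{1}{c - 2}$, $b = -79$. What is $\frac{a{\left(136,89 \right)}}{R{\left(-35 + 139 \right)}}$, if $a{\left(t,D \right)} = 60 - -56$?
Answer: $- \frac{928}{197} \approx -4.7107$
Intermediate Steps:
$a{\left(t,D \right)} = 116$ ($a{\left(t,D \right)} = 60 + 56 = 116$)
$G{\left(c \right)} = 2 + \frac{1}{-2 + c}$ ($G{\left(c \right)} = 2 + \frac{1}{c - 2} = 2 + \frac{1}{-2 + c}$)
$R{\left(m \right)} = - \frac{197}{8}$ ($R{\left(m \right)} = 2 - \frac{\frac{-3 + 2 \left(- \frac{10}{-9}\right)}{-2 - \frac{10}{-9}} - -79}{3} = 2 - \frac{\frac{-3 + 2 \left(\left(-10\right) \left(- \frac{1}{9}\right)\right)}{-2 - - \frac{10}{9}} + 79}{3} = 2 - \frac{\frac{-3 + 2 \cdot \frac{10}{9}}{-2 + \frac{10}{9}} + 79}{3} = 2 - \frac{\frac{-3 + \frac{20}{9}}{- \frac{8}{9}} + 79}{3} = 2 - \frac{\left(- \frac{9}{8}\right) \left(- \frac{7}{9}\right) + 79}{3} = 2 - \frac{\frac{7}{8} + 79}{3} = 2 - \frac{213}{8} = - \frac{197}{8}$)
$\frac{a{\left(136,89 \right)}}{R{\left(-35 + 139 \right)}} = \frac{116}{- \frac{197}{8}} = 116 \left(- \frac{8}{197}\right) = - \frac{928}{197}$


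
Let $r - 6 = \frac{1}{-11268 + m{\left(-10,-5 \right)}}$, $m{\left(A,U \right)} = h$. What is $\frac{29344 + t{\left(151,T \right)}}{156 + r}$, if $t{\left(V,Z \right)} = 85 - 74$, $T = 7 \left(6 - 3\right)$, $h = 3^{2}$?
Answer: $\frac{330507945}{1823957} \approx 181.2$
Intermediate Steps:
$h = 9$
$T = 21$ ($T = 7 \cdot 3 = 21$)
$m{\left(A,U \right)} = 9$
$t{\left(V,Z \right)} = 11$
$r = \frac{67553}{11259}$ ($r = 6 + \frac{1}{-11268 + 9} = 6 + \frac{1}{-11259} = 6 - \frac{1}{11259} = \frac{67553}{11259} \approx 5.9999$)
$\frac{29344 + t{\left(151,T \right)}}{156 + r} = \frac{29344 + 11}{156 + \frac{67553}{11259}} = \frac{29355}{\frac{1823957}{11259}} = 29355 \cdot \frac{11259}{1823957} = \frac{330507945}{1823957}$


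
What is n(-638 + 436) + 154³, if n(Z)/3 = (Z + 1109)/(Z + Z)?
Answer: 1475511935/404 ≈ 3.6523e+6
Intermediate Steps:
n(Z) = 3*(1109 + Z)/(2*Z) (n(Z) = 3*((Z + 1109)/(Z + Z)) = 3*((1109 + Z)/((2*Z))) = 3*((1109 + Z)*(1/(2*Z))) = 3*((1109 + Z)/(2*Z)) = 3*(1109 + Z)/(2*Z))
n(-638 + 436) + 154³ = 3*(1109 + (-638 + 436))/(2*(-638 + 436)) + 154³ = (3/2)*(1109 - 202)/(-202) + 3652264 = (3/2)*(-1/202)*907 + 3652264 = -2721/404 + 3652264 = 1475511935/404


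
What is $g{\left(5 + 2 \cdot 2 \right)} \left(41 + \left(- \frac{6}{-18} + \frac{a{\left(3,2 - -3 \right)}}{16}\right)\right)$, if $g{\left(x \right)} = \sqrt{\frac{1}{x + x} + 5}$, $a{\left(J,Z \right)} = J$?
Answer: $\frac{1993 \sqrt{182}}{288} \approx 93.358$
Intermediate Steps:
$g{\left(x \right)} = \sqrt{5 + \frac{1}{2 x}}$ ($g{\left(x \right)} = \sqrt{\frac{1}{2 x} + 5} = \sqrt{5 + \frac{1}{2 x}}$)
$g{\left(5 + 2 \cdot 2 \right)} \left(41 + \left(- \frac{6}{-18} + \frac{a{\left(3,2 - -3 \right)}}{16}\right)\right) = \frac{\sqrt{20 + \frac{2}{5 + 2 \cdot 2}}}{2} \left(41 + \left(- \frac{6}{-18} + \frac{3}{16}\right)\right) = \frac{\sqrt{20 + \frac{2}{5 + 4}}}{2} \left(41 + \left(\left(-6\right) \left(- \frac{1}{18}\right) + 3 \cdot \frac{1}{16}\right)\right) = \frac{\sqrt{20 + \frac{2}{9}}}{2} \left(41 + \left(\frac{1}{3} + \frac{3}{16}\right)\right) = \frac{\sqrt{20 + 2 \cdot \frac{1}{9}}}{2} \left(41 + \frac{25}{48}\right) = \frac{\sqrt{20 + \frac{2}{9}}}{2} \cdot \frac{1993}{48} = \frac{\sqrt{\frac{182}{9}}}{2} \cdot \frac{1993}{48} = \frac{\frac{1}{3} \sqrt{182}}{2} \cdot \frac{1993}{48} = \frac{\sqrt{182}}{6} \cdot \frac{1993}{48} = \frac{1993 \sqrt{182}}{288}$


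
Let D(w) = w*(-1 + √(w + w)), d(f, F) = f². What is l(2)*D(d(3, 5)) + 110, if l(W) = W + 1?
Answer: 83 + 81*√2 ≈ 197.55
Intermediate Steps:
D(w) = w*(-1 + √2*√w) (D(w) = w*(-1 + √(2*w)) = w*(-1 + √2*√w))
l(W) = 1 + W
l(2)*D(d(3, 5)) + 110 = (1 + 2)*(-1*3² + √2*(3²)^(3/2)) + 110 = 3*(-1*9 + √2*9^(3/2)) + 110 = 3*(-9 + √2*27) + 110 = 3*(-9 + 27*√2) + 110 = (-27 + 81*√2) + 110 = 83 + 81*√2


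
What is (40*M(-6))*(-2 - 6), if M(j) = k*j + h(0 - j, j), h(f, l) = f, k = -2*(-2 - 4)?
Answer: 21120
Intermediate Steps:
k = 12 (k = -2*(-6) = 12)
M(j) = 11*j (M(j) = 12*j + (0 - j) = 12*j - j = 11*j)
(40*M(-6))*(-2 - 6) = (40*(11*(-6)))*(-2 - 6) = (40*(-66))*(-8) = -2640*(-8) = 21120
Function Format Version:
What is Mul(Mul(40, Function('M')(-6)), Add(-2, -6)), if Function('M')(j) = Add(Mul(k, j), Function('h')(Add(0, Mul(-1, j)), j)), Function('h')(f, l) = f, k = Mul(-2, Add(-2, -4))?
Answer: 21120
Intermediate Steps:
k = 12 (k = Mul(-2, -6) = 12)
Function('M')(j) = Mul(11, j) (Function('M')(j) = Add(Mul(12, j), Add(0, Mul(-1, j))) = Add(Mul(12, j), Mul(-1, j)) = Mul(11, j))
Mul(Mul(40, Function('M')(-6)), Add(-2, -6)) = Mul(Mul(40, Mul(11, -6)), Add(-2, -6)) = Mul(Mul(40, -66), -8) = Mul(-2640, -8) = 21120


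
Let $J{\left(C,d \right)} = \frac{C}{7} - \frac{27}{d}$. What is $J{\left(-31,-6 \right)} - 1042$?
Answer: $- \frac{14587}{14} \approx -1041.9$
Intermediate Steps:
$J{\left(C,d \right)} = - \frac{27}{d} + \frac{C}{7}$ ($J{\left(C,d \right)} = C \frac{1}{7} - \frac{27}{d} = \frac{C}{7} - \frac{27}{d} = - \frac{27}{d} + \frac{C}{7}$)
$J{\left(-31,-6 \right)} - 1042 = \left(- \frac{27}{-6} + \frac{1}{7} \left(-31\right)\right) - 1042 = \left(\left(-27\right) \left(- \frac{1}{6}\right) - \frac{31}{7}\right) - 1042 = \left(\frac{9}{2} - \frac{31}{7}\right) - 1042 = \frac{1}{14} - 1042 = - \frac{14587}{14}$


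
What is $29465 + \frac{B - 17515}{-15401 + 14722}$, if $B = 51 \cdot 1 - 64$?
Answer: $\frac{2860609}{97} \approx 29491.0$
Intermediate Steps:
$B = -13$ ($B = 51 - 64 = -13$)
$29465 + \frac{B - 17515}{-15401 + 14722} = 29465 + \frac{-13 - 17515}{-15401 + 14722} = 29465 - \frac{17528}{-679} = 29465 - - \frac{2504}{97} = 29465 + \frac{2504}{97} = \frac{2860609}{97}$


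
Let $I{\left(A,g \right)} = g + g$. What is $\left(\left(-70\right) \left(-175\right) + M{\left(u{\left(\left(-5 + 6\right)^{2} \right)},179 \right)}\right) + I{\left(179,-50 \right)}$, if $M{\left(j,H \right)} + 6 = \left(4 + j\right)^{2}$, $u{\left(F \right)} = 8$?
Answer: $12288$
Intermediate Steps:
$M{\left(j,H \right)} = -6 + \left(4 + j\right)^{2}$
$I{\left(A,g \right)} = 2 g$
$\left(\left(-70\right) \left(-175\right) + M{\left(u{\left(\left(-5 + 6\right)^{2} \right)},179 \right)}\right) + I{\left(179,-50 \right)} = \left(\left(-70\right) \left(-175\right) - \left(6 - \left(4 + 8\right)^{2}\right)\right) + 2 \left(-50\right) = \left(12250 - \left(6 - 12^{2}\right)\right) - 100 = \left(12250 + \left(-6 + 144\right)\right) - 100 = \left(12250 + 138\right) - 100 = 12388 - 100 = 12288$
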